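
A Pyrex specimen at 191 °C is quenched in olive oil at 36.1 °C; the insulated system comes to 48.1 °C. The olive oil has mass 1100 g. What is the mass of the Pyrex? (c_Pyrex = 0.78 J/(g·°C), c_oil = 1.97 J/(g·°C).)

|Q_Pyrex| = |Q_oil|:
m×0.78×(191 − 48.1) = 1100×1.97×(48.1 − 36.1)
111.46 m = 26004  ⇒  m ≈ 233.3 g

m ≈ 233 g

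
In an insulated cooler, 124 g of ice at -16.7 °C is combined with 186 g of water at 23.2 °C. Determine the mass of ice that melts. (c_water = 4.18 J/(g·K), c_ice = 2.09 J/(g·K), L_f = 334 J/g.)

Heat available from the water dropping to 0 °C: 186·4.18·23.2 = 18038 J.
Of that, 124·2.09·16.7 = 4328 J goes to bring the ice to 0 °C, leaving 13710 J.
To melt every bit of ice: 124·334 = 41416 J.
Since 13710 < 41416 J, not all the ice melts; equilibrium is at 0 °C.
m_melted·334 = 13710  ⇒  m_melted ≈ 41.05 g.

m_melted ≈ 41 g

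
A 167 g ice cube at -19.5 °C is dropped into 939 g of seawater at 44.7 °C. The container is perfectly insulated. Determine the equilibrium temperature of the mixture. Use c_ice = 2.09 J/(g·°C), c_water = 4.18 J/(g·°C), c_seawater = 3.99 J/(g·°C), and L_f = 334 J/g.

T_f ≈ 23.6 °C

Setting the total heat transfer to zero:
warm ice to 0 °C: 167×2.09×(0 − (-19.5)) = 6806.1; fusion: m_ice L_f = 167×334 = 55778; meltwater 0→T: 167×4.18×T = 698.06 T; seawater: 3746.6(T − 44.7)
4444.7 T = 167473 − 62584 = 104889
T ≈ 23.60 °C. Since T > 0 °C, the all-ice-melts assumption holds.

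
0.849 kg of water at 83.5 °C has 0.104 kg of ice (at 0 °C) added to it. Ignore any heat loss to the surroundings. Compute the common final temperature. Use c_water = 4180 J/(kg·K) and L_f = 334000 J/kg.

T_f ≈ 65.7 °C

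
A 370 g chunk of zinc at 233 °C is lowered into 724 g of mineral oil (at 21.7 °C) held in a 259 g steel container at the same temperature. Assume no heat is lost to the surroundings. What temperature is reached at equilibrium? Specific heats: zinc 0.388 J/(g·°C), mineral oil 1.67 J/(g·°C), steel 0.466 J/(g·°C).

T_f ≈ 42.3 °C

Let T be the final temperature. ΣQ_i = 0:
370*0.388*(T − 233) + 724*1.67*(T − 21.7) + 259*0.466*(T − 21.7) = 0
143.56(T − 233) + 1209.1(T − 21.7) + 120.69(T − 21.7) = 0
(143.56 + 1209.1 + 120.69) T = 143.56*233 + 1209.1*21.7 + 120.69*21.7
T = 62306/1473.3 ≈ 42.29 °C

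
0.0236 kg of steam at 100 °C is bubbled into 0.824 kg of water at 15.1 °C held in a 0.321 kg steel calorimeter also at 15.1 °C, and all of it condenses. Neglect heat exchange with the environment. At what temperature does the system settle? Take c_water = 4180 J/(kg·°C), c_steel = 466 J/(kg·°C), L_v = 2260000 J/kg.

T_f ≈ 31.8 °C

Let T be the final temperature. ΣQ_i = 0:
latent heat released on condensation: 0.0236·2260000 = 53336; condensed water 100 °C→T: 98.65(T − 100); original water: 3444.3(T − 15.1); steel cup: 0.321·466·(T − 15.1) = 149.59(T − 15.1)
3692.6 T = 53336 + 9864.8 + 54268 = 117469
T ≈ 31.81 °C (< 100 °C, so full condensation is consistent).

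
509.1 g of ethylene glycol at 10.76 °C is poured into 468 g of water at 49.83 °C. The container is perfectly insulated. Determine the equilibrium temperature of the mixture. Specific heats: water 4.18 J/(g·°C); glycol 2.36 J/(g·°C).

T_f is the heat-capacity-weighted average of the initial temperatures:
T_f = (1956.2×49.83 + 1201.5×10.76) / (1956.2 + 1201.5)
    = 110407 / 3157.7 ≈ 34.96 °C

T_f ≈ 35.0 °C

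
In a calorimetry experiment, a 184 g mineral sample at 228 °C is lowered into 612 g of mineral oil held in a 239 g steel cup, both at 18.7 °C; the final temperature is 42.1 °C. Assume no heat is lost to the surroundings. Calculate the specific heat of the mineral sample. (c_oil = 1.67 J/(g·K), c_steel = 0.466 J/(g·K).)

c ≈ 0.775 J/(g·K)

Taking heat into each body as positive, Σ m c ΔT = 0:
184×c×(42.1 − 228) + 612×1.67×(42.1 − 18.7) + 239×0.466×(42.1 − 18.7) = 0
-34206 c = -26522
c = -26522/-34206 ≈ 0.7754 J/(g·K)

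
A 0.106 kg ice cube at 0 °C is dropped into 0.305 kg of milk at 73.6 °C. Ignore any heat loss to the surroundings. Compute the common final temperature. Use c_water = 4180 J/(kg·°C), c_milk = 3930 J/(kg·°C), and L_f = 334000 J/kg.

Let T be the final temperature. ΣQ_i = 0:
melt ice: 0.106·334000 = 35404
  warm the meltwater: 443.08 T
  milk cools: 0.305·3930·(T − 73.6) = 1198.6(T − 73.6)
1641.7 T = 88221 − 35404 = 52817
T ≈ 32.17 °C — above 0 °C, consistent with complete melting.

T_f ≈ 32.2 °C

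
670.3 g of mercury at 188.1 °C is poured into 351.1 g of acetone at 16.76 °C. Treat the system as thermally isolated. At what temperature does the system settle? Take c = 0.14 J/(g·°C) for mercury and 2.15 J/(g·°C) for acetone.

Heat lost by the mercury equals heat gained by the acetone:
670.3*0.14*(188.1 − T) = 351.1*2.15*(T − 16.76)
93.84(188.1 − T) = 754.87(T − 16.76)
848.71 T = 30303  ⇒  T ≈ 35.71 °C

T_f ≈ 35.7 °C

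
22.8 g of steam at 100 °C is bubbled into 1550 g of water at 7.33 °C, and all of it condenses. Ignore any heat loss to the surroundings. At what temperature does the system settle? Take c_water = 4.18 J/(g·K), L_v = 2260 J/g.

T_f ≈ 16.5 °C

Energy conservation, ΣQ = 0:
steam→water at 100 °C releases m L_v = 22.8×2260 = 51528
  condensate cools 100→T: 22.8×4.18×(T − 100) = 95.3(T − 100)
  water warms: 1550×4.18×(T − 7.33) = 6479(T − 7.33)
6574.3 T = 51528 + 9530.4 + 47491 = 108549
T ≈ 16.51 °C, under the boiling point, so the assumption holds.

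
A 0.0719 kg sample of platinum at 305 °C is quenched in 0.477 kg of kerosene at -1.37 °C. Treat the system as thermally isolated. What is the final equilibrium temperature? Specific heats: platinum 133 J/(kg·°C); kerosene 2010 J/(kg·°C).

T_f ≈ 1.7 °C

Taking heat into each body as positive, Σ m c ΔT = 0:
0.0719×133×(T − 305) + 0.477×2010×(T − (-1.37)) = 0
9.563(T − 305) + 958.77(T − (-1.37)) = 0
968.33 T = 1603.1
T ≈ 1.66 °C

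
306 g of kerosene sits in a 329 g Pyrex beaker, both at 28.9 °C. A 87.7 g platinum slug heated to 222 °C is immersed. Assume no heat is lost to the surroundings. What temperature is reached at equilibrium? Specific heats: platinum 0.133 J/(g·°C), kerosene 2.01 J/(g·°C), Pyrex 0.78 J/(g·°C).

T_f is the heat-capacity-weighted average of the initial temperatures:
T_f = (11.66×222 + 615.06×28.9 + 256.62×28.9) / (11.66 + 615.06 + 256.62)
    = 27781 / 883.34 ≈ 31.45 °C

T_f ≈ 31.4 °C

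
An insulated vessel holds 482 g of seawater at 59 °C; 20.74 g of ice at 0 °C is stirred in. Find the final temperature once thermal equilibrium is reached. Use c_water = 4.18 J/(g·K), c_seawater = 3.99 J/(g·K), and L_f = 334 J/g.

T_f ≈ 53.0 °C

Conservation of energy gives ΣQ = 0:
melt ice: 20.74×334 = 6927.2; warm the meltwater: 86.69 T; seawater cools: 482×3.99×(T − 59) = 1923.2(T − 59)
2009.9 T = 113468 − 6927.2 = 106540
T ≈ 53.01 °C — above 0 °C, consistent with complete melting.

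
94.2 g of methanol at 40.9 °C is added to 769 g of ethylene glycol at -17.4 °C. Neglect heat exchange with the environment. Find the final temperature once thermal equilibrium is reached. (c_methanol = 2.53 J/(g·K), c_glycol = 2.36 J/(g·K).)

T_f ≈ -10.6 °C

|Q_methanol| = |Q_glycol|:
94.2×2.53×(40.9 − T) = 769×2.36×(T − (-17.4))
238.33(40.9 − T) = 1814.8(T − (-17.4))
2053.2 T = -21831  ⇒  T ≈ -10.63 °C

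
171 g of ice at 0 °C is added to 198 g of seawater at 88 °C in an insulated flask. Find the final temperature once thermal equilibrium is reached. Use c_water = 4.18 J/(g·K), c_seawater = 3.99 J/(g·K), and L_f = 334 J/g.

T_f ≈ 8.2 °C

Energy balance with sensible and latent terms:
fusion: m_ice L_f = 171·334 = 57114; meltwater 0→T: 171·4.18·T = 714.78 T; seawater: 790.02(T − 88)
1504.8 T = 69522 − 57114 = 12408
T ≈ 8.25 °C. Since T > 0 °C, the all-ice-melts assumption holds.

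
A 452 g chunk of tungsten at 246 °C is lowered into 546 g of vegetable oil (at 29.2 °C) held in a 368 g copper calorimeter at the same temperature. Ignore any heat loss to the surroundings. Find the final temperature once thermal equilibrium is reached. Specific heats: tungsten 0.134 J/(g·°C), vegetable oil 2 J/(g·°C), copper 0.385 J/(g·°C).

T_f ≈ 39.3 °C

Let T be the final temperature. ΣQ_i = 0:
452×0.134×(T − 246) + 546×2×(T − 29.2) + 368×0.385×(T − 29.2) = 0
1294.2 T = 50923
T ≈ 39.35 °C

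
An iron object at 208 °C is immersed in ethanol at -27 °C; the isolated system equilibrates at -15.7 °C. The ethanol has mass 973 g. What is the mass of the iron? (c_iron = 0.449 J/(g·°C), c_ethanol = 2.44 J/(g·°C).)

m ≈ 267 g

Let T be the final temperature. ΣQ_i = 0:
m·0.449·(-15.7 − 208) + 973·2.44·(-15.7 − (-27)) = 0
-100.44 m = -26828
m = -26828/-100.44 ≈ 267.1 g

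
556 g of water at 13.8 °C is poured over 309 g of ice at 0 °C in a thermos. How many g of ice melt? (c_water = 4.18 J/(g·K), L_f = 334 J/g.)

Cooling the water to 0 °C releases 556·4.18·13.8 = 32072 J.
Melting all 309 g of ice would need 309·334 = 103206 J.
32072 J < 103206 J, so only part of the ice melts and the system sits at 0 °C.
m_melt = 32072 / L_f = 96.02 g.

m_melted ≈ 96 g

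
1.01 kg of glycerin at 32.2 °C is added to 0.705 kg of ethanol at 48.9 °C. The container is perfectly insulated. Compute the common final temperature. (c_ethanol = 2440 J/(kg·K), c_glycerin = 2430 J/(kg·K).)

Set heat shed by the hot body equal to heat absorbed by the cold body:
0.705*2440*(48.9 − T) = 1.01*2430*(T − 32.2)
1720.2(48.9 − T) = 2454.3(T − 32.2)
4174.5 T = 163146  ⇒  T ≈ 39.08 °C

T_f ≈ 39.1 °C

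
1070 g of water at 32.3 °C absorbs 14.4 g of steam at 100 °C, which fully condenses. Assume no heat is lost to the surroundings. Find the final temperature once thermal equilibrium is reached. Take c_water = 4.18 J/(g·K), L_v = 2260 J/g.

T_f ≈ 40.4 °C

Heat gained plus heat lost sum to zero:
condense steam: −14.4×2260 = −32544
  condensate cools 100→T: 14.4×4.18×(T − 100) = 60.19(T − 100)
  water warms: 1070×4.18×(T − 32.3) = 4472.6(T − 32.3)
4532.8 T = 32544 + 6019.2 + 144465 = 183028
T ≈ 40.38 °C, under the boiling point, so the assumption holds.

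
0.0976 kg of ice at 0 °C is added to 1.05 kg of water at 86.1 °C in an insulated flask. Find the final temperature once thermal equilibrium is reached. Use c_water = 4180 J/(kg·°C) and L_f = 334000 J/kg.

T_f ≈ 72.0 °C

Let T be the final temperature. ΣQ_i = 0:
melt ice: 0.0976·334000 = 32598
  meltwater 0→T: 0.0976·4180·T = 407.97 T
  water cools: 1.05·4180·(T − 86.1) = 4389(T − 86.1)
4797 T = 377893 − 32598 = 345294
T ≈ 71.98 °C (positive, so assuming full melt was valid).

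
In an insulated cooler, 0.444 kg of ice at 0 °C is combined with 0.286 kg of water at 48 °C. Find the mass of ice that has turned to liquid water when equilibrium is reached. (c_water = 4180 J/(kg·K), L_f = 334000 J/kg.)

Heat available from the water dropping to 0 °C: 0.286·4180·48 = 57383 J.
Melting all 0.444 kg of ice would need 0.444·334000 = 148296 J.
Since 57383 < 148296 J, not all the ice melts; equilibrium is at 0 °C.
Mass melted = 57383/334000 ≈ 0.1718 kg.

m_melted ≈ 0.172 kg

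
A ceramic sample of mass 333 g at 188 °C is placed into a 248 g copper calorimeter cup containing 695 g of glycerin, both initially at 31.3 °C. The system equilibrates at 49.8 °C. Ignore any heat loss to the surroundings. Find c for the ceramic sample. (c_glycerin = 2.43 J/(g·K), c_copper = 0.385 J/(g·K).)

Conservation of energy gives ΣQ = 0:
333×c×(49.8 − 188) + 695×2.43×(49.8 − 31.3) + 248×0.385×(49.8 − 31.3) = 0
-46021 c = -33010
c = -33010/-46021 ≈ 0.7173 J/(g·K)

c ≈ 0.717 J/(g·K)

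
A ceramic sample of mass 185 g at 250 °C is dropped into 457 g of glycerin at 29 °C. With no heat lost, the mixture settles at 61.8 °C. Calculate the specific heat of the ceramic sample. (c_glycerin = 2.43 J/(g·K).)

c ≈ 1.05 J/(g·K)

Setting the total heat transfer to zero:
185·c·(61.8 − 250) + 457·2.43·(61.8 − 29) = 0
-34817 c = -36425
c = -36425/-34817 ≈ 1.046 J/(g·K)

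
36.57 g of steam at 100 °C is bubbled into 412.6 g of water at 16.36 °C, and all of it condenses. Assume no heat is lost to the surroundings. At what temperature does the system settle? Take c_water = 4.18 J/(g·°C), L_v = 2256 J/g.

Let T be the final temperature. ΣQ_i = 0:
condense steam: −36.57×2256 = −82502
  condensate cools 100→T: 36.57×4.18×(T − 100) = 152.86(T − 100)
  original water: 1724.7(T − 16.36)
1877.5 T = 82502 + 15286 + 28216 = 126004
T ≈ 67.11 °C — below 100 °C, confirming all the steam condensed.

T_f ≈ 67.1 °C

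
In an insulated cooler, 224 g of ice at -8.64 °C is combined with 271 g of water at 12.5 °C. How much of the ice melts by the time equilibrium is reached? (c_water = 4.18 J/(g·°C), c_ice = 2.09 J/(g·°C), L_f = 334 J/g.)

m_melted ≈ 30.3 g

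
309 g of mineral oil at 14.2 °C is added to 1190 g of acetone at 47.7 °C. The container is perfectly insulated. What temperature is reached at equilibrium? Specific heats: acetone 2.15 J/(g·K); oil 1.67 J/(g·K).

T_f ≈ 42.1 °C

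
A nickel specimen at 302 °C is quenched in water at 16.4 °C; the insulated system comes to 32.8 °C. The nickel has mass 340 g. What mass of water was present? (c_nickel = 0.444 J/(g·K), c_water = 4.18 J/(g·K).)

Heat lost by the nickel = heat gained by the water:
340·0.444·(302 − 32.8) = m·4.18·(32.8 − 16.4)
68.55 m = 40638  ⇒  m ≈ 592.8 g

m ≈ 593 g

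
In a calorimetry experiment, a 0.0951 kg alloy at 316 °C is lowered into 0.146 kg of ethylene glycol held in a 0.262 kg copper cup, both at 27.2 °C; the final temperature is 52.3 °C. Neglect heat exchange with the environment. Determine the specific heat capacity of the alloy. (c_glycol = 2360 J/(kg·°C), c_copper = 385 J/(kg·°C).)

Net heat exchanged in the isolated system is zero:
0.0951×c×(52.3 − 316) + 0.146×2360×(52.3 − 27.2) + 0.262×385×(52.3 − 27.2) = 0
-25.08 c = -11180
c = -11180/-25.08 ≈ 445.8 J/(kg·°C)

c ≈ 446 J/(kg·°C)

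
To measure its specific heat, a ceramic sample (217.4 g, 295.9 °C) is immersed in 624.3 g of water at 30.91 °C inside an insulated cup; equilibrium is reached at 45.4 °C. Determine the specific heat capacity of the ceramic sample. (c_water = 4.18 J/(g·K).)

Heat lost by the ceramic sample = heat gained by the water:
217.4×c×(295.9 − 45.4) = 624.3×4.18×(45.4 − 30.91)
54459 c = 37813  ⇒  c ≈ 0.6943 J/(g·K)

c ≈ 0.694 J/(g·K)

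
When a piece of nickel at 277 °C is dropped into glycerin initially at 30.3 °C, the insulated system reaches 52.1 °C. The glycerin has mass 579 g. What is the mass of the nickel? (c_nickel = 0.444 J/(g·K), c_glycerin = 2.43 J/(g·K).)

m ≈ 307 g

|Q_nickel| = |Q_glycerin|:
m×0.444×(277 − 52.1) = 579×2.43×(52.1 − 30.3)
99.86 m = 30672  ⇒  m ≈ 307.2 g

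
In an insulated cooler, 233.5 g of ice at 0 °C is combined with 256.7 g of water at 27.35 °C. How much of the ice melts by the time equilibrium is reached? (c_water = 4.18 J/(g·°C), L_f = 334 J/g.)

m_melted ≈ 87.9 g

Water can give up m c ΔT = 256.7×4.18×27.35 = 29347 J before reaching 0 °C.
Melting all 233.5 g of ice would need 233.5×334 = 77989 J.
That's not enough to melt it all — equilibrium is at 0 °C with ice remaining.
m_melted×334 = 29347  ⇒  m_melted ≈ 87.86 g.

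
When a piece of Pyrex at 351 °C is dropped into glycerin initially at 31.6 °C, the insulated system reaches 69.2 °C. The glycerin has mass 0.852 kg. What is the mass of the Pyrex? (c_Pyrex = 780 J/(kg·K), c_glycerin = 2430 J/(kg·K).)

|Q_Pyrex| = |Q_glycerin|:
m·780·(351 − 69.2) = 0.852·2430·(69.2 − 31.6)
219804 m = 77846  ⇒  m ≈ 0.3542 kg

m ≈ 0.354 kg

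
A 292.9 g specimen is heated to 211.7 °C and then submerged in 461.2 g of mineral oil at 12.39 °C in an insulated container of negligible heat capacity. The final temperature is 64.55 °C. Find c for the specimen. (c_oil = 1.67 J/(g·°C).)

c ≈ 0.932 J/(g·°C)

Conservation of energy gives ΣQ = 0:
292.9·c·(64.55 − 211.7) + 461.2·1.67·(64.55 − 12.39) = 0
-43100 c = -40174
c = -40174/-43100 ≈ 0.9321 J/(g·°C)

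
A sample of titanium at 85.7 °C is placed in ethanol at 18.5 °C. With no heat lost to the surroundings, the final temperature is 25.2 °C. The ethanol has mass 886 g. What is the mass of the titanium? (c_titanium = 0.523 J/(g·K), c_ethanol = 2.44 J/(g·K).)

Setting the total heat transfer to zero:
m·0.523·(25.2 − 85.7) + 886·2.44·(25.2 − 18.5) = 0
-31.64 m = -14484
m = -14484/-31.64 ≈ 457.8 g

m ≈ 458 g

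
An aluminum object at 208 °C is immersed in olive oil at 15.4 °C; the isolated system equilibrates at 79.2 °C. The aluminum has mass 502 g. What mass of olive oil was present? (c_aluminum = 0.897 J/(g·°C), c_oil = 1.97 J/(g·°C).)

Conservation of energy gives ΣQ = 0:
502·0.897·(79.2 − 208) + m·1.97·(79.2 − 15.4) = 0
125.69 m = 57998
m = 57998/125.69 ≈ 461.5 g

m ≈ 461 g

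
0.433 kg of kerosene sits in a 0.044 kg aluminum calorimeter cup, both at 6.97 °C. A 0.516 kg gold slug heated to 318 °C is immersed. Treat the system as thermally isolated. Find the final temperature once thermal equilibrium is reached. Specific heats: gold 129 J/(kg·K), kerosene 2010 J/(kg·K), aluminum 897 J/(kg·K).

T_f ≈ 28.2 °C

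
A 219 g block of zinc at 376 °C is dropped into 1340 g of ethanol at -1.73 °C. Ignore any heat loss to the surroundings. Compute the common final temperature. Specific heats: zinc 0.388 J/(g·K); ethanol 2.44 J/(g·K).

T_f ≈ 7.8 °C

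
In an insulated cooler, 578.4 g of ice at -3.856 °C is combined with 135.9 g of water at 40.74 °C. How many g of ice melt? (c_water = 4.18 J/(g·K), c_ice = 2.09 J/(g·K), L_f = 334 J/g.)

m_melted ≈ 55.3 g

Water can give up m c ΔT = 135.9×4.18×40.74 = 23143 J before reaching 0 °C.
Warming the ice to 0 °C takes 578.4×2.09×3.856 = 4661.3 J, leaving 18481 J for melting.
To melt every bit of ice: 578.4×334 = 193186 J.
That's not enough to melt it all — equilibrium is at 0 °C with ice remaining.
m_melted×334 = 18481  ⇒  m_melted ≈ 55.33 g.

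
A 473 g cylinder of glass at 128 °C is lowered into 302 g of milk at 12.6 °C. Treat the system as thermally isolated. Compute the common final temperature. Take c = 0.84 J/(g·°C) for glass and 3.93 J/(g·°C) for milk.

Taking heat into each body as positive, Σ m c ΔT = 0:
473×0.84×(T − 128) + 302×3.93×(T − 12.6) = 0
1584.2 T = 65811
T = 65811/1584.2 ≈ 41.54 °C

T_f ≈ 41.5 °C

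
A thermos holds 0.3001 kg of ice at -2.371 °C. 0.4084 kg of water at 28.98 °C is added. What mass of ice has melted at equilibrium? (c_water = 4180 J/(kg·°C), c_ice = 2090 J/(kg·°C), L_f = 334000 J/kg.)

m_melted ≈ 0.144 kg

Cooling the water to 0 °C releases 0.4084·4180·28.98 = 49472 J.
Warming the ice to 0 °C takes 0.3001·2090·2.371 = 1487.1 J, leaving 47985 J for melting.
To melt every bit of ice: 0.3001·334000 = 100233 J.
Since 47985 < 100233 J, not all the ice melts; equilibrium is at 0 °C.
Mass melted = 47985/334000 ≈ 0.1437 kg.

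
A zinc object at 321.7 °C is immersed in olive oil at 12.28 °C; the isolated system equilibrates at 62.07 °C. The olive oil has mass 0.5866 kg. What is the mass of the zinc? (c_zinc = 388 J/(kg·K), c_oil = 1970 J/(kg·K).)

m ≈ 0.571 kg

Energy conservation, ΣQ = 0:
m·388·(62.07 − 321.7) + 0.5866·1970·(62.07 − 12.28) = 0
-100736 m = -57537
m = -57537/-100736 ≈ 0.5712 kg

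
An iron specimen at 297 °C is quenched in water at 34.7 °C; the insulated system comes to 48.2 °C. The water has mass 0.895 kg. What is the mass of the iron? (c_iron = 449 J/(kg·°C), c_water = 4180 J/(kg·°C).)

Heat lost by the iron = heat gained by the water:
m×449×(297 − 48.2) = 0.895×4180×(48.2 − 34.7)
111711 m = 50505  ⇒  m ≈ 0.4521 kg

m ≈ 0.452 kg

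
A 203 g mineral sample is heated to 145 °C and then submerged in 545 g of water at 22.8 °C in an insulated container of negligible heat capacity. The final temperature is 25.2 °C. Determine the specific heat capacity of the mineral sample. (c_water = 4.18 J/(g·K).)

c ≈ 0.225 J/(g·K)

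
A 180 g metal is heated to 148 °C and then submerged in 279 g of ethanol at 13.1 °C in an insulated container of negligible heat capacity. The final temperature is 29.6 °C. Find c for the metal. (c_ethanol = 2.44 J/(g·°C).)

c ≈ 0.527 J/(g·°C)

Heat lost by the metal = heat gained by the ethanol:
180·c·(148 − 29.6) = 279·2.44·(29.6 − 13.1)
21312 c = 11233  ⇒  c ≈ 0.5271 J/(g·°C)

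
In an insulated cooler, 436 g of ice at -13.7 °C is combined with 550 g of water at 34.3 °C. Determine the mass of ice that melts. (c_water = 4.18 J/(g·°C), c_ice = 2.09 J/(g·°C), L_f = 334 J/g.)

Heat available from the water dropping to 0 °C: 550·4.18·34.3 = 78856 J.
Of that, 436·2.09·13.7 = 12484 J goes to bring the ice to 0 °C, leaving 66372 J.
Fully melting the ice requires m_ice L_f = 436·334 = 145624 J.
66372 J < 145624 J, so only part of the ice melts and the system sits at 0 °C.
m_melted·334 = 66372  ⇒  m_melted ≈ 198.7 g.

m_melted ≈ 199 g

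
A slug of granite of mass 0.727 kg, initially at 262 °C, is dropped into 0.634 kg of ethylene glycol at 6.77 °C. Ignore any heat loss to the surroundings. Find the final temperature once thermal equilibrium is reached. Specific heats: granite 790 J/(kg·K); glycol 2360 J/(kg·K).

T_f ≈ 77.6 °C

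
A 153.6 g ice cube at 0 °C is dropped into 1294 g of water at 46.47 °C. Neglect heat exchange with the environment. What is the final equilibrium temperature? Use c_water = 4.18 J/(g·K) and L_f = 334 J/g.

T_f ≈ 33.1 °C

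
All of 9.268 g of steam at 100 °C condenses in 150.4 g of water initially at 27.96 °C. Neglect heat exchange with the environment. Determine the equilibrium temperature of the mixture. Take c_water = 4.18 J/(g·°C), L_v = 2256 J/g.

T_f ≈ 63.5 °C

Conservation of energy gives ΣQ = 0:
latent heat released on condensation: 9.268×2256 = 20909
  condensate cools 100→T: 9.268×4.18×(T − 100) = 38.74(T − 100)
  original water: 628.67(T − 27.96)
667.41 T = 20909 + 3874 + 17578 = 42360
T ≈ 63.47 °C — below 100 °C, confirming all the steam condensed.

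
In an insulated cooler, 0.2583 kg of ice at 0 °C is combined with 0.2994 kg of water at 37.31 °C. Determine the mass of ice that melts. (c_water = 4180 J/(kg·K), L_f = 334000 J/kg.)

Water can give up m c ΔT = 0.2994×4180×37.31 = 46693 J before reaching 0 °C.
Melting all 0.2583 kg of ice would need 0.2583×334000 = 86272 J.
Since 46693 < 86272 J, not all the ice melts; equilibrium is at 0 °C.
m_melt = 46693 / L_f = 0.1398 kg.

m_melted ≈ 0.14 kg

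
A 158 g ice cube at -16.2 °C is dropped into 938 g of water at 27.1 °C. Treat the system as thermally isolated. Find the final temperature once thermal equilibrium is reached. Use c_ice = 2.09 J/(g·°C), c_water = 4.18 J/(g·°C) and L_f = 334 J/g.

Energy balance with sensible and latent terms:
warm ice to 0 °C: 158·2.09·(0 − (-16.2)) = 5349.6
  melt ice: 158·334 = 52772
  warm the meltwater: 660.44 T
  water: 3920.8(T − 27.1)
4581.3 T = 106255 − 58122 = 48133
T ≈ 10.51 °C (positive, so assuming full melt was valid).

T_f ≈ 10.5 °C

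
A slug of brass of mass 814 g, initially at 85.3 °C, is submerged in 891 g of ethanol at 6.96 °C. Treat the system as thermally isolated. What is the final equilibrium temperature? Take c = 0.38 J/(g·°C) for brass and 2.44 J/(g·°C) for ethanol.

T_f ≈ 16.7 °C

Energy conservation, ΣQ = 0:
814×0.38×(T − 85.3) + 891×2.44×(T − 6.96) = 0
309.32(T − 85.3) + 2174(T − 6.96) = 0
(309.32 + 2174) T = 309.32×85.3 + 2174×6.96
T = 41516 / 2483.4 = 16.7 °C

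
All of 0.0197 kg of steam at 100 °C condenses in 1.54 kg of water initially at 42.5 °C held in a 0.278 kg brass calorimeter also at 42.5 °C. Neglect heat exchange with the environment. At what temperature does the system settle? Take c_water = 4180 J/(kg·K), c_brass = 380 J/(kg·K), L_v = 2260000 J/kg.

Conservation of energy gives ΣQ = 0:
steam→water at 100 °C releases m L_v = 0.0197×2260000 = 44522; condensate cools 100→T: 0.0197×4180×(T − 100) = 82.35(T − 100); water warms: 1.54×4180×(T − 42.5) = 6437.2(T − 42.5); brass cup: 0.278×380×(T − 42.5) = 105.64(T − 42.5)
6625.2 T = 44522 + 8234.6 + 278071 = 330827
T ≈ 49.93 °C (< 100 °C, so full condensation is consistent).

T_f ≈ 49.9 °C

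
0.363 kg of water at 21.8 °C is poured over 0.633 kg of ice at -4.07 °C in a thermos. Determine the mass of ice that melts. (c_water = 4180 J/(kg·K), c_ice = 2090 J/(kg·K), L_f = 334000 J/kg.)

Heat available from the water dropping to 0 °C: 0.363·4180·21.8 = 33078 J.
Of that, 0.633·2090·4.07 = 5384.5 J goes to bring the ice to 0 °C, leaving 27694 J.
Fully melting the ice requires m_ice L_f = 0.633·334000 = 211422 J.
That's not enough to melt it all — equilibrium is at 0 °C with ice remaining.
m_melted·334000 = 27694  ⇒  m_melted ≈ 0.08291 kg.

m_melted ≈ 0.0829 kg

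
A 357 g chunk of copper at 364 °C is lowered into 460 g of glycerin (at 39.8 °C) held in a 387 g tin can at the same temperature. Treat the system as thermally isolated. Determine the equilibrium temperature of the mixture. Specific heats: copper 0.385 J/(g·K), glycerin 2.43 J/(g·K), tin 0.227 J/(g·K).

T_f ≈ 73.0 °C

Taking heat into each body as positive, Σ m c ΔT = 0:
357·0.385·(T − 364) + 460·2.43·(T − 39.8) + 387·0.227·(T − 39.8) = 0
137.44(T − 364) + 1117.8(T − 39.8) + 87.85(T − 39.8) = 0
(137.44 + 1117.8 + 87.85) T = 137.44·364 + 1117.8·39.8 + 87.85·39.8
T = 98015/1343.1 ≈ 72.98 °C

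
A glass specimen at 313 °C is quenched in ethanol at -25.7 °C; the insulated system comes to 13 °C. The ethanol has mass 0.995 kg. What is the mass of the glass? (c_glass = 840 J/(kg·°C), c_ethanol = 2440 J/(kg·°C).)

m ≈ 0.373 kg

Taking heat into each body as positive, Σ m c ΔT = 0:
m×840×(13 − 313) + 0.995×2440×(13 − (-25.7)) = 0
-252000 m = -93956
m = -93956/-252000 ≈ 0.3728 kg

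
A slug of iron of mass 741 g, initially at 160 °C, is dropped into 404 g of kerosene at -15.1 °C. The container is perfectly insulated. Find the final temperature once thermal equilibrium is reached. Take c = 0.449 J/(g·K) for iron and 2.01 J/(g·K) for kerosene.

T_f ≈ 35.8 °C

Conservation of energy gives ΣQ = 0:
741·0.449·(T − 160) + 404·2.01·(T − (-15.1)) = 0
(332.71 + 812.04) T = 332.71·160 + 812.04·(-15.1)
T = 40972 / 1144.7 = 35.8 °C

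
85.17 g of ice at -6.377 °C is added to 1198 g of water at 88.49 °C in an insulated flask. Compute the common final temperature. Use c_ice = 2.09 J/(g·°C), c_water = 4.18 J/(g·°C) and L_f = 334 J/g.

Energy conservation, ΣQ = 0:
ice -6.377→0 °C: 85.17·2.09·6.377 = 1135.1
  latent heat to melt: 85.17·334 = 28447
  meltwater 0→T: 85.17·4.18·T = 356.01 T
  water cools: 1198·4.18·(T − 88.49) = 5007.6(T − 88.49)
5363.7 T = 443126 − 29582 = 413544
T ≈ 77.10 °C — above 0 °C, consistent with complete melting.

T_f ≈ 77.1 °C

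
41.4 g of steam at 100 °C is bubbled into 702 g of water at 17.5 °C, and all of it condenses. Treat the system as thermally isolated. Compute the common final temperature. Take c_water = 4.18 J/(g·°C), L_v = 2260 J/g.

Energy conservation, ΣQ = 0:
steam→water at 100 °C releases m L_v = 41.4·2260 = 93564
  condensed water 100 °C→T: 173.05(T − 100)
  original water: 2934.4(T − 17.5)
3107.4 T = 93564 + 17305 + 51351 = 162220
T ≈ 52.20 °C (< 100 °C, so full condensation is consistent).

T_f ≈ 52.2 °C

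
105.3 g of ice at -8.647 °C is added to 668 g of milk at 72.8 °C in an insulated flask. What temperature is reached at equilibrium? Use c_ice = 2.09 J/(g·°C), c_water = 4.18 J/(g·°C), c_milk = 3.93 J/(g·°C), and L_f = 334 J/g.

T_f ≈ 50.3 °C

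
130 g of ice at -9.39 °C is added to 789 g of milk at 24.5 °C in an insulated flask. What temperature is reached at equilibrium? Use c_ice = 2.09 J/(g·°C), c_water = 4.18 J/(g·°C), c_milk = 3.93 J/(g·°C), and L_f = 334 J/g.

T_f ≈ 8.2 °C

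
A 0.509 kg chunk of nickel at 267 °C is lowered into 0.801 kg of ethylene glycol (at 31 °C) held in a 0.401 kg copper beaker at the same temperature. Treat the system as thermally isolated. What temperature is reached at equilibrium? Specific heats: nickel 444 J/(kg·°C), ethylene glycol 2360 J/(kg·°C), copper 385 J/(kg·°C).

T_f = Σ m_i c_i T_i / Σ m_i c_i:
T_f = (226*267 + 1890.4*31 + 154.39*31) / (226 + 1890.4 + 154.39)
    = 123728 / 2270.7 ≈ 54.49 °C

T_f ≈ 54.5 °C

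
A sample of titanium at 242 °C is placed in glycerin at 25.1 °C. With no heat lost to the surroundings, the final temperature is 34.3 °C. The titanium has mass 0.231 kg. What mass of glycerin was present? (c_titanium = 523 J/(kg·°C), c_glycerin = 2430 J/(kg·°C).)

m ≈ 1.12 kg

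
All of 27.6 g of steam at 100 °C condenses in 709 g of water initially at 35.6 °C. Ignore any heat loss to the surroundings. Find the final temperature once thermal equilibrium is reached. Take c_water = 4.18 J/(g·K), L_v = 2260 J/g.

T_f ≈ 58.3 °C

Setting the total heat transfer to zero:
steam→water at 100 °C releases m L_v = 27.6×2260 = 62376; condensed water 100 °C→T: 115.37(T − 100); original water: 2963.6(T − 35.6)
3079 T = 62376 + 11537 + 105505 = 179418
T ≈ 58.27 °C (< 100 °C, so full condensation is consistent).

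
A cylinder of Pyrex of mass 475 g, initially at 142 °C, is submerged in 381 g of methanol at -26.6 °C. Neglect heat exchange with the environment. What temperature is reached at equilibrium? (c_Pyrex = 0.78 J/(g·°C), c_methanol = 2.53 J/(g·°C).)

|Q_Pyrex| = |Q_methanol|:
475×0.78×(142 − T) = 381×2.53×(T − (-26.6))
370.5(142 − T) = 963.93(T − (-26.6))
1334.4 T = 26970  ⇒  T ≈ 20.21 °C

T_f ≈ 20.2 °C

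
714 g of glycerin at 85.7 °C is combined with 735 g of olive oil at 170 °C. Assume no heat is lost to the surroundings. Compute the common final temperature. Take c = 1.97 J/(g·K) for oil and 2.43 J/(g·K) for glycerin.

T_f ≈ 124.0 °C

T_f is the heat-capacity-weighted average of the initial temperatures:
T_f = (1448*170 + 1735*85.7) / (1448 + 1735)
    = 394843 / 3183 ≈ 124.05 °C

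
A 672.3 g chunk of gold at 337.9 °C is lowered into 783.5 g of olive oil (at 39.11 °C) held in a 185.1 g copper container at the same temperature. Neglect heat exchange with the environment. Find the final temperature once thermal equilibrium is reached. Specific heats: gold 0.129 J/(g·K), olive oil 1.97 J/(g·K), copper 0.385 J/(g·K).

T_f ≈ 54.3 °C

Energy conservation, ΣQ = 0:
672.3*0.129*(T − 337.9) + 783.5*1.97*(T − 39.11) + 185.1*0.385*(T − 39.11) = 0
86.73(T − 337.9) + 1543.5(T − 39.11) + 71.26(T − 39.11) = 0
1701.5 T = 92458
T ≈ 54.34 °C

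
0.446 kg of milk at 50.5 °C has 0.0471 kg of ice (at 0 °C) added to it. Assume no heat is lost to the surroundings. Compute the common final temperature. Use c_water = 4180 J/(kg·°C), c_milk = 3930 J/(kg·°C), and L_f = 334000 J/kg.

T_f ≈ 37.3 °C

Let T be the final temperature. ΣQ_i = 0:
latent heat to melt: 0.0471×334000 = 15731; meltwater 0→T: 0.0471×4180×T = 196.88 T; milk cools: 0.446×3930×(T − 50.5) = 1752.8(T − 50.5)
1949.7 T = 88515 − 15731 = 72784
T ≈ 37.33 °C — above 0 °C, consistent with complete melting.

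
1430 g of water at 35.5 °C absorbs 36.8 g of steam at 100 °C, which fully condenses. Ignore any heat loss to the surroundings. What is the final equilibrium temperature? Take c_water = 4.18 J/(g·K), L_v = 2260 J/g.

T_f ≈ 50.7 °C

Conservation of energy gives ΣQ = 0:
condense steam: −36.8×2260 = −83168
  condensed water 100 °C→T: 153.82(T − 100)
  original water: 5977.4(T − 35.5)
6131.2 T = 83168 + 15382 + 212198 = 310748
T ≈ 50.68 °C, under the boiling point, so the assumption holds.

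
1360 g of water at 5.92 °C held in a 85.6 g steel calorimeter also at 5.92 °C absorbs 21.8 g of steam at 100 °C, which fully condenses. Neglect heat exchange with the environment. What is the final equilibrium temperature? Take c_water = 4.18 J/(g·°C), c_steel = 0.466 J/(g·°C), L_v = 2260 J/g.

T_f ≈ 15.9 °C

Heat gained plus heat lost sum to zero:
steam→water at 100 °C releases m L_v = 21.8·2260 = 49268; condensed water 100 °C→T: 91.12(T − 100); original water: 5684.8(T − 5.92); steel cup: 85.6·0.466·(T − 5.92) = 39.89(T − 5.92)
5815.8 T = 49268 + 9112.4 + 33890 = 92271
T ≈ 15.87 °C — below 100 °C, confirming all the steam condensed.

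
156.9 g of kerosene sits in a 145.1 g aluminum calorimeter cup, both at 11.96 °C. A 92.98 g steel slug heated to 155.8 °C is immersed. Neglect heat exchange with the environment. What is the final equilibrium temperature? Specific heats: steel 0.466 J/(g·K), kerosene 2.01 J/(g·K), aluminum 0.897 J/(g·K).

T_f ≈ 24.7 °C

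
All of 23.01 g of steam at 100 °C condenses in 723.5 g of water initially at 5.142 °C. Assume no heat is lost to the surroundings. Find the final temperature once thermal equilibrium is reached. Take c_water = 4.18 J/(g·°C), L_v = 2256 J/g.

T_f ≈ 24.7 °C

Conservation of energy gives ΣQ = 0:
latent heat released on condensation: 23.01×2256 = 51911; condensed water 100 °C→T: 96.18(T − 100); original water: 3024.2(T − 5.142)
3120.4 T = 51911 + 9618.2 + 15551 = 77079
T ≈ 24.70 °C, under the boiling point, so the assumption holds.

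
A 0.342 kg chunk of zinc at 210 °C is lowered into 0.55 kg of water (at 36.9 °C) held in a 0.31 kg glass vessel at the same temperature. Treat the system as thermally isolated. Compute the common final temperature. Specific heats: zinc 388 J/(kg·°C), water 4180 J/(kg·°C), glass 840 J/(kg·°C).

T_f ≈ 45.4 °C

Conservation of energy gives ΣQ = 0:
0.342×388×(T − 210) + 0.55×4180×(T − 36.9) + 0.31×840×(T − 36.9) = 0
132.7(T − 210) + 2299(T − 36.9) + 260.4(T − 36.9) = 0
(132.7 + 2299 + 260.4) T = 132.7×210 + 2299×36.9 + 260.4×36.9
T = 122308/2692.1 ≈ 45.43 °C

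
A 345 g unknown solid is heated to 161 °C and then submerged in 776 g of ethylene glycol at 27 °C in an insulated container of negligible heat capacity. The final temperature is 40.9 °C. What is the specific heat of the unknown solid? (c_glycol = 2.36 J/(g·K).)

c ≈ 0.614 J/(g·K)

Energy conservation, ΣQ = 0:
345·c·(40.9 − 161) + 776·2.36·(40.9 − 27) = 0
-41434 c = -25456
c = -25456/-41434 ≈ 0.6144 J/(g·K)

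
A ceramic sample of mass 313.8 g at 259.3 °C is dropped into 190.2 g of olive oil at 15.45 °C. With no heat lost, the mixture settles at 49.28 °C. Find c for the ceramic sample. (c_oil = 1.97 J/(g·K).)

c ≈ 0.192 J/(g·K)

m_s c (T_s − T_f) = m_oil c_oil (T_f − T_0):
313.8×c×(259.3 − 49.28) = 190.2×1.97×(49.28 − 15.45)
65904 c = 12676  ⇒  c ≈ 0.1923 J/(g·K)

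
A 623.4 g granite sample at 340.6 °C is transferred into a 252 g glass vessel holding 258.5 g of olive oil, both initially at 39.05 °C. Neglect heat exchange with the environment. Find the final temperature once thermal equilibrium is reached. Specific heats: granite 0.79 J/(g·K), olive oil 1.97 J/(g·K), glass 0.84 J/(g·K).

Energy conservation, ΣQ = 0:
623.4×0.79×(T − 340.6) + 258.5×1.97×(T − 39.05) + 252×0.84×(T − 39.05) = 0
492.49(T − 340.6) + 509.25(T − 39.05) + 211.68(T − 39.05) = 0
(492.49 + 509.25 + 211.68) T = 492.49×340.6 + 509.25×39.05 + 211.68×39.05
T ≈ 161.44 °C

T_f ≈ 161.4 °C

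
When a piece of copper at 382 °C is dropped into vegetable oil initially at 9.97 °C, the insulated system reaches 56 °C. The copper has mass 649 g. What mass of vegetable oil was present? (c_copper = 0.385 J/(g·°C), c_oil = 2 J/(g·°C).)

m ≈ 885 g

|Q_copper| = |Q_oil|:
649·0.385·(382 − 56) = m·2·(56 − 9.97)
92.06 m = 81456  ⇒  m ≈ 884.8 g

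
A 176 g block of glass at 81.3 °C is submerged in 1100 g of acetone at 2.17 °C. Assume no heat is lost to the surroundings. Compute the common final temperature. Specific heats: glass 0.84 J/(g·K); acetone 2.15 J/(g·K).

T_f ≈ 6.8 °C

Heat lost by the glass equals heat gained by the acetone:
176×0.84×(81.3 − T) = 1100×2.15×(T − 2.17)
147.84(81.3 − T) = 2365(T − 2.17)
2512.8 T = 17151  ⇒  T ≈ 6.83 °C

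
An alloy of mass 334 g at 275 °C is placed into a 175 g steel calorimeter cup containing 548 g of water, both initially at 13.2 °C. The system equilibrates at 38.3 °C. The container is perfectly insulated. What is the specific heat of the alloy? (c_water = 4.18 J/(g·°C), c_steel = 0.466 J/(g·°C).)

c ≈ 0.753 J/(g·°C)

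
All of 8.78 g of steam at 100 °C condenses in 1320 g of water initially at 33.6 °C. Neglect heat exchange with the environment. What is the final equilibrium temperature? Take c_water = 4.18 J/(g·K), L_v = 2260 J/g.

T_f ≈ 37.6 °C

Net heat exchanged in the isolated system is zero:
latent heat released on condensation: 8.78×2260 = 19843; condensed water 100 °C→T: 36.7(T − 100); water warms: 1320×4.18×(T − 33.6) = 5517.6(T − 33.6)
5554.3 T = 19843 + 3670 + 185391 = 208904
T ≈ 37.61 °C (< 100 °C, so full condensation is consistent).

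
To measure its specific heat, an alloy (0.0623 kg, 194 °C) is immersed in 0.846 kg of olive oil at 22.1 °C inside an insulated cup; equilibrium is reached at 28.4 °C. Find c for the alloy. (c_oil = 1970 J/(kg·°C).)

m_s c (T_s − T_f) = m_oil c_oil (T_f − T_0):
0.0623·c·(194 − 28.4) = 0.846·1970·(28.4 − 22.1)
10.32 c = 10500  ⇒  c ≈ 1018 J/(kg·°C)

c ≈ 1020 J/(kg·°C)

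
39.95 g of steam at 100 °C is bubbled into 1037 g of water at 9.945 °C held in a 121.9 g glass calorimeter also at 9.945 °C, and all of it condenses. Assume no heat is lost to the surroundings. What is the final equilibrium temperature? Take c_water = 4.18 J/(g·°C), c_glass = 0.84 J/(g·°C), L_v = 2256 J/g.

Energy conservation, ΣQ = 0:
condense steam: −39.95×2256 = −90127; condensate cools 100→T: 39.95×4.18×(T − 100) = 166.99(T − 100); water warms: 1037×4.18×(T − 9.945) = 4334.7(T − 9.945); cup: 102.4(T − 9.945)
4604 T = 90127 + 16699 + 44127 = 150953
T ≈ 32.79 °C (< 100 °C, so full condensation is consistent).

T_f ≈ 32.8 °C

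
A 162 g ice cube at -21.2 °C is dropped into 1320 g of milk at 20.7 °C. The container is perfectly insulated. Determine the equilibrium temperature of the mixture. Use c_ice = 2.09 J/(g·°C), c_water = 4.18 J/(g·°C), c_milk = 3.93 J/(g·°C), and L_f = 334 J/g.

T_f ≈ 7.9 °C

Sum of m c ΔT and latent-heat terms is zero:
warm ice to 0 °C: 162×2.09×(0 − (-21.2)) = 7177.9
  fusion: m_ice L_f = 162×334 = 54108
  meltwater 0→T: 162×4.18×T = 677.16 T
  milk cools: 1320×3.93×(T − 20.7) = 5187.6(T − 20.7)
5864.8 T = 107383 − 61286 = 46097
T ≈ 7.86 °C (positive, so assuming full melt was valid).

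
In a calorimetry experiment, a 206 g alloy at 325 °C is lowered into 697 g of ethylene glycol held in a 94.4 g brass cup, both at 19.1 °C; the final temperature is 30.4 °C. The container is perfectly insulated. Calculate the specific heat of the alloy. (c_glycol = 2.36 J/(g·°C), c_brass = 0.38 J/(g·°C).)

c ≈ 0.313 J/(g·°C)

Taking heat into each body as positive, Σ m c ΔT = 0:
206·c·(30.4 − 325) + 697·2.36·(30.4 − 19.1) + 94.4·0.38·(30.4 − 19.1) = 0
-60688 c = -18993
c = -18993/-60688 ≈ 0.313 J/(g·°C)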